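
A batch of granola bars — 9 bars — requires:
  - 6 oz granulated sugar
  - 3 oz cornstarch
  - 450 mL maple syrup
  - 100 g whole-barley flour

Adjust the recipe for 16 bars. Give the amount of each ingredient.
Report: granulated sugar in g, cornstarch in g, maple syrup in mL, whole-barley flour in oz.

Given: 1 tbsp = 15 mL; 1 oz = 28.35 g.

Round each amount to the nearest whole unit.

Scaling factor: 16/9.
granulated sugar: 6 oz × 16/9 × 28.35 g/oz ≈ 302 g
cornstarch: 3 oz × 16/9 × 28.35 g/oz ≈ 151 g
maple syrup: 450 mL × 16/9 = 800 mL
whole-barley flour: 100 g × 16/9 ÷ 28.35 g/oz ≈ 6 oz

granulated sugar: 302 g; cornstarch: 151 g; maple syrup: 800 mL; whole-barley flour: 6 oz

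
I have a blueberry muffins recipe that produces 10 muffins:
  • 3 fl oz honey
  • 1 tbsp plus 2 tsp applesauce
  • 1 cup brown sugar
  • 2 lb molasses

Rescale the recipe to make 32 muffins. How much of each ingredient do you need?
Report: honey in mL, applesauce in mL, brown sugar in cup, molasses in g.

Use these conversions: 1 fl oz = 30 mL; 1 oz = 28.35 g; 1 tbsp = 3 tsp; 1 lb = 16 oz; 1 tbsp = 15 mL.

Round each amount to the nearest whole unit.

honey: 288 mL; applesauce: 80 mL; brown sugar: 3 cup; molasses: 2903 g

Scaling factor: 32/10 = 16/5 = 3.2.
honey: 3 fl oz × 16/5 × 30 mL/fl oz = 288 mL
applesauce: (1 tbsp + 2 tsp = 5/3 tbsp) × 16/5 × 15 mL/tbsp = 80 mL
brown sugar: 1 cup × 16/5 ≈ 3 cup
molasses: 2 lb × 16/5 × 16 oz/lb × 28.35 g/oz ≈ 2903 g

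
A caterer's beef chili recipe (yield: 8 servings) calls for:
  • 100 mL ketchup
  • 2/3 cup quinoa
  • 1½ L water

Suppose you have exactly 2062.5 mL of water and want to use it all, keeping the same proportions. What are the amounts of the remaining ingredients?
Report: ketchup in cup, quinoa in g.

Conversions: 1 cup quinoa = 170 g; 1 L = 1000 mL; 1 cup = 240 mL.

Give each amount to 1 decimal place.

The original recipe has 1500 mL of water, so the scaling factor is 2062.5 ÷ 1500 = 11/8 = 1.375.
ketchup: 100 mL × 11/8 ÷ 240 mL/cup ≈ 0.6 cup
quinoa: 2/3 cup × 11/8 × 170 g/cup ≈ 155.8 g

ketchup: 0.6 cup; quinoa: 155.8 g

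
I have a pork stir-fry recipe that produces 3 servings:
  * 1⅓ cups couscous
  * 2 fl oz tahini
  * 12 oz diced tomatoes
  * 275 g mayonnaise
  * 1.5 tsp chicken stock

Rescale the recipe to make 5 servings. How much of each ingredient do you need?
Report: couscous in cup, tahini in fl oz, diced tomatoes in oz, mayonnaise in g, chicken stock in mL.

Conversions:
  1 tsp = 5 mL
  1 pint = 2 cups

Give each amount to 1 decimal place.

Scaling factor: 5/3.
couscous: 4/3 cup × 5/3 ≈ 2.2 cup
tahini: 2 fl oz × 5/3 ≈ 3.3 fl oz
diced tomatoes: 12 oz × 5/3 = 20.0 oz
mayonnaise: 275 g × 5/3 ≈ 458.3 g
chicken stock: 1.5 tsp × 5/3 × 5 mL/tsp = 12.5 mL

couscous: 2.2 cup; tahini: 3.3 fl oz; diced tomatoes: 20.0 oz; mayonnaise: 458.3 g; chicken stock: 12.5 mL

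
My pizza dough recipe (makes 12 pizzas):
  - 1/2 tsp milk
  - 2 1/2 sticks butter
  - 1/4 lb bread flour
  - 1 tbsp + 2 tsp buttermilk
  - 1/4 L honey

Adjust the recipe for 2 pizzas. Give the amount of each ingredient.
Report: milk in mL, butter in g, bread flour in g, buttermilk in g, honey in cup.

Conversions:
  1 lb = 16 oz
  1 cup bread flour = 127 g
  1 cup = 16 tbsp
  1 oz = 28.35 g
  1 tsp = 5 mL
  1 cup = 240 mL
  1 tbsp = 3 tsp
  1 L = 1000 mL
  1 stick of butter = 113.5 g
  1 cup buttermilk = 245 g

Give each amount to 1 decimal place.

Scaling factor: 2/12 = 1/6.
milk: 0.5 tsp × 1/6 × 5 mL/tsp ≈ 0.4 mL
butter: 2.5 stick × 1/6 × 113.5 g/stick ≈ 47.3 g
bread flour: 0.25 lb × 1/6 × 16 oz/lb × 28.35 g/oz = 18.9 g
buttermilk: (1 tbsp + 2 tsp = 5/3 tbsp) × 1/6 ÷ 16 tbsp/cup × 245 g/cup ≈ 4.3 g
honey: 0.25 L × 1/6 × 1000 mL/L ÷ 240 mL/cup ≈ 0.2 cup

milk: 0.4 mL; butter: 47.3 g; bread flour: 18.9 g; buttermilk: 4.3 g; honey: 0.2 cup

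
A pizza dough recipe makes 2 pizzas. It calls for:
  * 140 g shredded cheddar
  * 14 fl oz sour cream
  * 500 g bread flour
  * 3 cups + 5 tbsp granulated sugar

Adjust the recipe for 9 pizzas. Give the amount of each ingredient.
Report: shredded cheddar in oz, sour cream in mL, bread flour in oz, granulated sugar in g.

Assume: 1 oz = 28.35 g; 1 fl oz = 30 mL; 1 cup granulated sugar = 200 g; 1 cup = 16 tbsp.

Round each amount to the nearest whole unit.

shredded cheddar: 22 oz; sour cream: 1890 mL; bread flour: 79 oz; granulated sugar: 2981 g

Scaling factor: 9/2 = 4.5.
shredded cheddar: 140 g × 9/2 ÷ 28.35 g/oz ≈ 22 oz
sour cream: 14 fl oz × 9/2 × 30 mL/fl oz = 1890 mL
bread flour: 500 g × 9/2 ÷ 28.35 g/oz ≈ 79 oz
granulated sugar: (3 cup + 5 tbsp = 3.3125 cup) × 9/2 × 200 g/cup ≈ 2981 g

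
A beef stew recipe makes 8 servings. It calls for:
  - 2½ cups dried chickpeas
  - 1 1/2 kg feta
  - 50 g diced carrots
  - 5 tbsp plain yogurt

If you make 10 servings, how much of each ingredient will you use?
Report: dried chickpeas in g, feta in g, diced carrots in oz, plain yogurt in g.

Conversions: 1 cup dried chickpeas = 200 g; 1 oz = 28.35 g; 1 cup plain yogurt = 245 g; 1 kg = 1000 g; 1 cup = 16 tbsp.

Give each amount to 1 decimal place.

dried chickpeas: 625.0 g; feta: 1875.0 g; diced carrots: 2.2 oz; plain yogurt: 95.7 g

Scaling factor: 10/8 = 5/4 = 1.25.
dried chickpeas: 2.5 cup × 5/4 × 200 g/cup = 625.0 g
feta: 1.5 kg × 5/4 × 1000 g/kg = 1875.0 g
diced carrots: 50 g × 5/4 ÷ 28.35 g/oz ≈ 2.2 oz
plain yogurt: 5 tbsp × 5/4 ÷ 16 tbsp/cup × 245 g/cup ≈ 95.7 g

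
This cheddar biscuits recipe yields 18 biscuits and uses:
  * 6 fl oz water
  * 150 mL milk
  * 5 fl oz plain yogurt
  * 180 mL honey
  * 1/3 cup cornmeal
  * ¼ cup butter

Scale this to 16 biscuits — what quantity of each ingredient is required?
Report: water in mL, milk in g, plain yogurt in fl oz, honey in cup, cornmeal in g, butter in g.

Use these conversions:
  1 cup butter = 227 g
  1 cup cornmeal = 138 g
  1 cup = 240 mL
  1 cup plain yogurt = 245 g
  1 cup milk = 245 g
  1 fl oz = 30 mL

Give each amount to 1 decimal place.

water: 160.0 mL; milk: 136.1 g; plain yogurt: 4.4 fl oz; honey: 0.7 cup; cornmeal: 40.9 g; butter: 50.4 g

Scaling factor: 16/18 = 8/9.
water: 6 fl oz × 8/9 × 30 mL/fl oz = 160.0 mL
milk: 150 mL × 8/9 ÷ 240 mL/cup × 245 g/cup ≈ 136.1 g
plain yogurt: 5 fl oz × 8/9 ≈ 4.4 fl oz
honey: 180 mL × 8/9 ÷ 240 mL/cup ≈ 0.7 cup
cornmeal: 1/3 cup × 8/9 × 138 g/cup ≈ 40.9 g
butter: 0.25 cup × 8/9 × 227 g/cup ≈ 50.4 g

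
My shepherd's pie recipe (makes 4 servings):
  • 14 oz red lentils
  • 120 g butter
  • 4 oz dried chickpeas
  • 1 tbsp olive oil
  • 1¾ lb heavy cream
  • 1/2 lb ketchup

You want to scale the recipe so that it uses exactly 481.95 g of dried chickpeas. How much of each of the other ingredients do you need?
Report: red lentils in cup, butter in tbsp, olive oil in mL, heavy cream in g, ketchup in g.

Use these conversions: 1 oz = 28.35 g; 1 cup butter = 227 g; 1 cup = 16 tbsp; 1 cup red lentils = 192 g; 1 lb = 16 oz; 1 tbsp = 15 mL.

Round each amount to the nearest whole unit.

The original recipe has 113.4 g of dried chickpeas, so the scaling factor is 481.95 ÷ 113.4 = 17/4 = 4.25.
red lentils: 14 oz × 17/4 × 28.35 g/oz ÷ 192 g/cup ≈ 9 cup
butter: 120 g × 17/4 ÷ 227 g/cup × 16 tbsp/cup ≈ 36 tbsp
olive oil: 1 tbsp × 17/4 × 15 mL/tbsp ≈ 64 mL
heavy cream: 1.75 lb × 17/4 × 16 oz/lb × 28.35 g/oz ≈ 3374 g
ketchup: 0.5 lb × 17/4 × 16 oz/lb × 28.35 g/oz ≈ 964 g

red lentils: 9 cup; butter: 36 tbsp; olive oil: 64 mL; heavy cream: 3374 g; ketchup: 964 g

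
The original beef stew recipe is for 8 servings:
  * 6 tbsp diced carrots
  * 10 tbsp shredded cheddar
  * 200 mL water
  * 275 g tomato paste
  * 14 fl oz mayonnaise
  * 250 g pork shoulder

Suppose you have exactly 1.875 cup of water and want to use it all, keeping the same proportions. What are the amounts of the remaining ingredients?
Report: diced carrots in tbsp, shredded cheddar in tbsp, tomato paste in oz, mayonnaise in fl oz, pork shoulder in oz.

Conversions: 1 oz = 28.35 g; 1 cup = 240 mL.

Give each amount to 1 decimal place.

diced carrots: 13.5 tbsp; shredded cheddar: 22.5 tbsp; tomato paste: 21.8 oz; mayonnaise: 31.5 fl oz; pork shoulder: 19.8 oz

The original recipe has 5/6 cup of water, so the scaling factor is 1.875 ÷ 5/6 = 9/4 = 2.25.
diced carrots: 6 tbsp × 9/4 = 13.5 tbsp
shredded cheddar: 10 tbsp × 9/4 = 22.5 tbsp
tomato paste: 275 g × 9/4 ÷ 28.35 g/oz ≈ 21.8 oz
mayonnaise: 14 fl oz × 9/4 = 31.5 fl oz
pork shoulder: 250 g × 9/4 ÷ 28.35 g/oz ≈ 19.8 oz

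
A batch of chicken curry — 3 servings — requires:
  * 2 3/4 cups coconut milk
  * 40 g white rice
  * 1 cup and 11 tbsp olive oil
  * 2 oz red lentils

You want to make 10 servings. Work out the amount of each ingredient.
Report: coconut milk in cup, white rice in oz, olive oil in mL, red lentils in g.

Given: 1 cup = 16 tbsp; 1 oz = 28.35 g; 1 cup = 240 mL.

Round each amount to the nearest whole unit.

Scaling factor: 10/3.
coconut milk: 2.75 cup × 10/3 ≈ 9 cup
white rice: 40 g × 10/3 ÷ 28.35 g/oz ≈ 5 oz
olive oil: (1 cup + 11 tbsp = 1.6875 cup) × 10/3 × 240 mL/cup = 1350 mL
red lentils: 2 oz × 10/3 × 28.35 g/oz = 189 g

coconut milk: 9 cup; white rice: 5 oz; olive oil: 1350 mL; red lentils: 189 g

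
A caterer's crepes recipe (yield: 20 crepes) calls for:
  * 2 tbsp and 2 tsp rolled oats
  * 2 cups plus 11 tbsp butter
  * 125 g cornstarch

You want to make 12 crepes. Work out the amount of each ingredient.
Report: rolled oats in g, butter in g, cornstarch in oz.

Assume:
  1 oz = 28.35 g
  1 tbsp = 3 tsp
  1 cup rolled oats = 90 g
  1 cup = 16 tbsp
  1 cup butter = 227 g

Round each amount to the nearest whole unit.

Scaling factor: 12/20 = 3/5 = 0.6.
rolled oats: (2 tbsp + 2 tsp = 8/3 tbsp) × 3/5 ÷ 16 tbsp/cup × 90 g/cup = 9 g
butter: (2 cup + 11 tbsp = 2.6875 cup) × 3/5 × 227 g/cup ≈ 366 g
cornstarch: 125 g × 3/5 ÷ 28.35 g/oz ≈ 3 oz

rolled oats: 9 g; butter: 366 g; cornstarch: 3 oz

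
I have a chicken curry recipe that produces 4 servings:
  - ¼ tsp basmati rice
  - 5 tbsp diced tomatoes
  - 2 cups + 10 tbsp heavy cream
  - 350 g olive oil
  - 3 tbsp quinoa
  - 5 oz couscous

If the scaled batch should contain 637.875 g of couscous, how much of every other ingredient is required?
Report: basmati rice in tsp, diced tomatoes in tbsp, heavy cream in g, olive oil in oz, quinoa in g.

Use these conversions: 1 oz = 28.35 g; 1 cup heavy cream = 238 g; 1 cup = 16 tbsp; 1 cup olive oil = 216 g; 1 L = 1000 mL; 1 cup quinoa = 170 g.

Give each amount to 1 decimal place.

The original recipe has 141.75 g of couscous, so the scaling factor is 637.875 ÷ 141.75 = 9/2 = 4.5.
basmati rice: 0.25 tsp × 9/2 ≈ 1.1 tsp
diced tomatoes: 5 tbsp × 9/2 = 22.5 tbsp
heavy cream: (2 cup + 10 tbsp = 2.625 cup) × 9/2 × 238 g/cup ≈ 2811.4 g
olive oil: 350 g × 9/2 ÷ 28.35 g/oz ≈ 55.6 oz
quinoa: 3 tbsp × 9/2 ÷ 16 tbsp/cup × 170 g/cup ≈ 143.4 g

basmati rice: 1.1 tsp; diced tomatoes: 22.5 tbsp; heavy cream: 2811.4 g; olive oil: 55.6 oz; quinoa: 143.4 g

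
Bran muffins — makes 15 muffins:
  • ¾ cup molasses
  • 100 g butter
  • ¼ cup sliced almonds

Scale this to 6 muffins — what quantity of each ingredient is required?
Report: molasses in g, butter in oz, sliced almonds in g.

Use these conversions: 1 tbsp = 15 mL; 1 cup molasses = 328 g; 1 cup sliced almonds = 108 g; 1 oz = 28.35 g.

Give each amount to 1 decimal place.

molasses: 98.4 g; butter: 1.4 oz; sliced almonds: 10.8 g

Scaling factor: 6/15 = 2/5 = 0.4.
molasses: 0.75 cup × 2/5 × 328 g/cup = 98.4 g
butter: 100 g × 2/5 ÷ 28.35 g/oz ≈ 1.4 oz
sliced almonds: 0.25 cup × 2/5 × 108 g/cup = 10.8 g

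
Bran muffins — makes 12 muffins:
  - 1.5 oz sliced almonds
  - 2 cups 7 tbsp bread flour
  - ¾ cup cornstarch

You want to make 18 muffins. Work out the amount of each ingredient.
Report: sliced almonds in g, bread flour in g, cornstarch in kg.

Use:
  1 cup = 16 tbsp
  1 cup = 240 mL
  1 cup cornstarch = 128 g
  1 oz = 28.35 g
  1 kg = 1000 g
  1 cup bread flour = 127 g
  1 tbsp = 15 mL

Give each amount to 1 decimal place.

Scaling factor: 18/12 = 3/2 = 1.5.
sliced almonds: 1.5 oz × 3/2 × 28.35 g/oz ≈ 63.8 g
bread flour: (2 cup + 7 tbsp = 2.4375 cup) × 3/2 × 127 g/cup ≈ 464.3 g
cornstarch: 0.75 cup × 3/2 × 128 g/cup ÷ 1000 g/kg ≈ 0.1 kg

sliced almonds: 63.8 g; bread flour: 464.3 g; cornstarch: 0.1 kg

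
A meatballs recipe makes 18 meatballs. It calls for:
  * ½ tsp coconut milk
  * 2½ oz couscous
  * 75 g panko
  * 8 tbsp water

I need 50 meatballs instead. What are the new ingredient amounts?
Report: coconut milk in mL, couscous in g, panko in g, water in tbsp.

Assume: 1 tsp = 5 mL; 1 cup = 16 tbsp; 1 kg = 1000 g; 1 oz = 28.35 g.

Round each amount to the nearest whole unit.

coconut milk: 7 mL; couscous: 197 g; panko: 208 g; water: 22 tbsp

Scaling factor: 50/18 = 25/9.
coconut milk: 0.5 tsp × 25/9 × 5 mL/tsp ≈ 7 mL
couscous: 2.5 oz × 25/9 × 28.35 g/oz ≈ 197 g
panko: 75 g × 25/9 ≈ 208 g
water: 8 tbsp × 25/9 ≈ 22 tbsp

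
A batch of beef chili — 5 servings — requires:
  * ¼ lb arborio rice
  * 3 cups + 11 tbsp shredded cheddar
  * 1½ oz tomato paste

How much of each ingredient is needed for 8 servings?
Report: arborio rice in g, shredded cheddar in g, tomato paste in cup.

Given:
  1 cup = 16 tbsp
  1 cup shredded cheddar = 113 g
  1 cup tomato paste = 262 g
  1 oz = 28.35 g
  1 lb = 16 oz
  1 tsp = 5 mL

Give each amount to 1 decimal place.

Scaling factor: 8/5 = 1.6.
arborio rice: 0.25 lb × 8/5 × 16 oz/lb × 28.35 g/oz ≈ 181.4 g
shredded cheddar: (3 cup + 11 tbsp = 3.6875 cup) × 8/5 × 113 g/cup = 666.7 g
tomato paste: 1.5 oz × 8/5 × 28.35 g/oz ÷ 262 g/cup ≈ 0.3 cup

arborio rice: 181.4 g; shredded cheddar: 666.7 g; tomato paste: 0.3 cup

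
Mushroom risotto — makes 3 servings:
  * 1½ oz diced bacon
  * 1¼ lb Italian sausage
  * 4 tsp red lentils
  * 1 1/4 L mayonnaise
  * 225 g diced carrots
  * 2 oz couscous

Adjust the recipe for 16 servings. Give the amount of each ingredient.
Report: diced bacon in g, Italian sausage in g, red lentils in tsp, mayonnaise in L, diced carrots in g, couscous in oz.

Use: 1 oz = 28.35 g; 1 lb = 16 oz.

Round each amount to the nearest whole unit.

Scaling factor: 16/3.
diced bacon: 1.5 oz × 16/3 × 28.35 g/oz ≈ 227 g
Italian sausage: 1.25 lb × 16/3 × 16 oz/lb × 28.35 g/oz = 3024 g
red lentils: 4 tsp × 16/3 ≈ 21 tsp
mayonnaise: 1.25 L × 16/3 ≈ 7 L
diced carrots: 225 g × 16/3 = 1200 g
couscous: 2 oz × 16/3 ≈ 11 oz

diced bacon: 227 g; Italian sausage: 3024 g; red lentils: 21 tsp; mayonnaise: 7 L; diced carrots: 1200 g; couscous: 11 oz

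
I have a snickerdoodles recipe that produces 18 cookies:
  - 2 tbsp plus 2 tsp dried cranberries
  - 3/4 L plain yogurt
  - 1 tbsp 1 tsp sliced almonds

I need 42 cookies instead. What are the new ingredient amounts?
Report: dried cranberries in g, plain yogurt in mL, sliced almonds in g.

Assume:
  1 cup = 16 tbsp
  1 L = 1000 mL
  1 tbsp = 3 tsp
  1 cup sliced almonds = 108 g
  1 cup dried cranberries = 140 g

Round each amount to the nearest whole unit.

Scaling factor: 42/18 = 7/3.
dried cranberries: (2 tbsp + 2 tsp = 8/3 tbsp) × 7/3 ÷ 16 tbsp/cup × 140 g/cup ≈ 54 g
plain yogurt: 0.75 L × 7/3 × 1000 mL/L = 1750 mL
sliced almonds: (1 tbsp + 1 tsp = 4/3 tbsp) × 7/3 ÷ 16 tbsp/cup × 108 g/cup = 21 g

dried cranberries: 54 g; plain yogurt: 1750 mL; sliced almonds: 21 g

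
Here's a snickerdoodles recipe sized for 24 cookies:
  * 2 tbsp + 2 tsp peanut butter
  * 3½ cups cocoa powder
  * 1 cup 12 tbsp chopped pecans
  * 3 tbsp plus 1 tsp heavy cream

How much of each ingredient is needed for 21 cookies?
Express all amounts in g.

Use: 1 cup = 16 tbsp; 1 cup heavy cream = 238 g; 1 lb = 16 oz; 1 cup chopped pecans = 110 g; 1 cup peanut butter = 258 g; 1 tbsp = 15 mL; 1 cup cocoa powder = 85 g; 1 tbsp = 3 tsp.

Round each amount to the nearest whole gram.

peanut butter: 38 g; cocoa powder: 260 g; chopped pecans: 168 g; heavy cream: 43 g

Scaling factor: 21/24 = 7/8 = 0.875.
peanut butter: (2 tbsp + 2 tsp = 8/3 tbsp) × 7/8 ÷ 16 tbsp/cup × 258 g/cup ≈ 38 g
cocoa powder: 3.5 cup × 7/8 × 85 g/cup ≈ 260 g
chopped pecans: (1 cup + 12 tbsp = 1.75 cup) × 7/8 × 110 g/cup ≈ 168 g
heavy cream: (3 tbsp + 1 tsp = 10/3 tbsp) × 7/8 ÷ 16 tbsp/cup × 238 g/cup ≈ 43 g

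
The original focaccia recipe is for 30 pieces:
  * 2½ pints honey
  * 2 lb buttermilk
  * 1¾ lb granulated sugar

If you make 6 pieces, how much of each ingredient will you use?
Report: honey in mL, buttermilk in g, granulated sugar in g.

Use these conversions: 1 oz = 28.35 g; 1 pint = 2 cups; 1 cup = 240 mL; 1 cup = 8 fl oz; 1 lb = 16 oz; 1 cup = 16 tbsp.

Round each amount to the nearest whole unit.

Scaling factor: 6/30 = 1/5 = 0.2.
honey: 2.5 pint × 1/5 × 2 cup/pint × 240 mL/cup = 240 mL
buttermilk: 2 lb × 1/5 × 16 oz/lb × 28.35 g/oz ≈ 181 g
granulated sugar: 1.75 lb × 1/5 × 16 oz/lb × 28.35 g/oz ≈ 159 g

honey: 240 mL; buttermilk: 181 g; granulated sugar: 159 g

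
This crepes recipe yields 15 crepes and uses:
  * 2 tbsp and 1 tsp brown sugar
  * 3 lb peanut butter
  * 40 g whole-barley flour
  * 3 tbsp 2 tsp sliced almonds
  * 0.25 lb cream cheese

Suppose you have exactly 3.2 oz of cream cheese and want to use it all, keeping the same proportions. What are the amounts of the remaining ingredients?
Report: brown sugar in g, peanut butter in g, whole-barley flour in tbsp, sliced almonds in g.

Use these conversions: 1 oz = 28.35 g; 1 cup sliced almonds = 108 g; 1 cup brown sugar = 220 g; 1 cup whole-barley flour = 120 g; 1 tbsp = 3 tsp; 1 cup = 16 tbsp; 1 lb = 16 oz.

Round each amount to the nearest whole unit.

The original recipe has 4 oz of cream cheese, so the scaling factor is 3.2 ÷ 4 = 4/5 = 0.8.
brown sugar: (2 tbsp + 1 tsp = 7/3 tbsp) × 4/5 ÷ 16 tbsp/cup × 220 g/cup ≈ 26 g
peanut butter: 3 lb × 4/5 × 16 oz/lb × 28.35 g/oz ≈ 1089 g
whole-barley flour: 40 g × 4/5 ÷ 120 g/cup × 16 tbsp/cup ≈ 4 tbsp
sliced almonds: (3 tbsp + 2 tsp = 11/3 tbsp) × 4/5 ÷ 16 tbsp/cup × 108 g/cup ≈ 20 g

brown sugar: 26 g; peanut butter: 1089 g; whole-barley flour: 4 tbsp; sliced almonds: 20 g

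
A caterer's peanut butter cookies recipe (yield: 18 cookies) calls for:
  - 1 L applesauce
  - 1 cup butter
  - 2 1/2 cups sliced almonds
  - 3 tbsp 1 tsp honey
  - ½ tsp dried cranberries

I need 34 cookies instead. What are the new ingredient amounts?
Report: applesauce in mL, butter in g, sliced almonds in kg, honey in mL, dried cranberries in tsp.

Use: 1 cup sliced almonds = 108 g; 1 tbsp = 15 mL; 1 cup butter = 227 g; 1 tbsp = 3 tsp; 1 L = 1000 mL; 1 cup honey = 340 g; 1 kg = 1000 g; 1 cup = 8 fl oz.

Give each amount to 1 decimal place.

Scaling factor: 34/18 = 17/9.
applesauce: 1 L × 17/9 × 1000 mL/L ≈ 1888.9 mL
butter: 1 cup × 17/9 × 227 g/cup ≈ 428.8 g
sliced almonds: 2.5 cup × 17/9 × 108 g/cup ÷ 1000 g/kg ≈ 0.5 kg
honey: (3 tbsp + 1 tsp = 10/3 tbsp) × 17/9 × 15 mL/tbsp ≈ 94.4 mL
dried cranberries: 0.5 tsp × 17/9 ≈ 0.9 tsp

applesauce: 1888.9 mL; butter: 428.8 g; sliced almonds: 0.5 kg; honey: 94.4 mL; dried cranberries: 0.9 tsp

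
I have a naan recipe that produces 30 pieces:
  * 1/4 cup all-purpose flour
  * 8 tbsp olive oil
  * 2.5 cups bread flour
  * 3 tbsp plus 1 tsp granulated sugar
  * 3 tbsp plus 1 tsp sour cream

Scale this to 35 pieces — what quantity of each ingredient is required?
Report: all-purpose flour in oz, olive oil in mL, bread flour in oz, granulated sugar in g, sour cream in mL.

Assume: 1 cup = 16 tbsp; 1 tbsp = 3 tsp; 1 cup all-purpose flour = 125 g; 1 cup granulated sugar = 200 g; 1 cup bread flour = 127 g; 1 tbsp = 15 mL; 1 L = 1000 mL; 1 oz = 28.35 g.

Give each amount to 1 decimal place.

all-purpose flour: 1.3 oz; olive oil: 140.0 mL; bread flour: 13.1 oz; granulated sugar: 48.6 g; sour cream: 58.3 mL

Scaling factor: 35/30 = 7/6.
all-purpose flour: 0.25 cup × 7/6 × 125 g/cup ÷ 28.35 g/oz ≈ 1.3 oz
olive oil: 8 tbsp × 7/6 × 15 mL/tbsp = 140.0 mL
bread flour: 2.5 cup × 7/6 × 127 g/cup ÷ 28.35 g/oz ≈ 13.1 oz
granulated sugar: (3 tbsp + 1 tsp = 10/3 tbsp) × 7/6 ÷ 16 tbsp/cup × 200 g/cup ≈ 48.6 g
sour cream: (3 tbsp + 1 tsp = 10/3 tbsp) × 7/6 × 15 mL/tbsp ≈ 58.3 mL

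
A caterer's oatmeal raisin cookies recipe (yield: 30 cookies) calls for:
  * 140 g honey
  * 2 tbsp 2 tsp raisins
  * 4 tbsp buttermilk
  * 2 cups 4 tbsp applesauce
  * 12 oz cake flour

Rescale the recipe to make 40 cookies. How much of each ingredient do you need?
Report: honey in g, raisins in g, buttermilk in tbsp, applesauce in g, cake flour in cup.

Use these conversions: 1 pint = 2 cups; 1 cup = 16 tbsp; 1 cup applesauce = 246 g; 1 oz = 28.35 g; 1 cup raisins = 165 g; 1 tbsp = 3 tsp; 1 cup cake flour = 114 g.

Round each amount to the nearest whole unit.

Scaling factor: 40/30 = 4/3.
honey: 140 g × 4/3 ≈ 187 g
raisins: (2 tbsp + 2 tsp = 8/3 tbsp) × 4/3 ÷ 16 tbsp/cup × 165 g/cup ≈ 37 g
buttermilk: 4 tbsp × 4/3 ≈ 5 tbsp
applesauce: (2 cup + 4 tbsp = 2.25 cup) × 4/3 × 246 g/cup = 738 g
cake flour: 12 oz × 4/3 × 28.35 g/oz ÷ 114 g/cup ≈ 4 cup

honey: 187 g; raisins: 37 g; buttermilk: 5 tbsp; applesauce: 738 g; cake flour: 4 cup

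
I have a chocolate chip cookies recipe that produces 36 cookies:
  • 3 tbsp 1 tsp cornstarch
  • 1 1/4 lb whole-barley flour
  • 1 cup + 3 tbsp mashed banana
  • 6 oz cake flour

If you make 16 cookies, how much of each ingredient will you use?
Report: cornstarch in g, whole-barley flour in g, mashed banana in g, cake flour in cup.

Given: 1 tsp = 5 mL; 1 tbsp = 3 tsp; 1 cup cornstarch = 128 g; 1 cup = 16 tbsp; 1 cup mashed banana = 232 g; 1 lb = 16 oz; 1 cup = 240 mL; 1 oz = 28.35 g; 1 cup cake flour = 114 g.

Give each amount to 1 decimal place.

Scaling factor: 16/36 = 4/9.
cornstarch: (3 tbsp + 1 tsp = 10/3 tbsp) × 4/9 ÷ 16 tbsp/cup × 128 g/cup ≈ 11.9 g
whole-barley flour: 1.25 lb × 4/9 × 16 oz/lb × 28.35 g/oz = 252.0 g
mashed banana: (1 cup + 3 tbsp = 1.1875 cup) × 4/9 × 232 g/cup ≈ 122.4 g
cake flour: 6 oz × 4/9 × 28.35 g/oz ÷ 114 g/cup ≈ 0.7 cup

cornstarch: 11.9 g; whole-barley flour: 252.0 g; mashed banana: 122.4 g; cake flour: 0.7 cup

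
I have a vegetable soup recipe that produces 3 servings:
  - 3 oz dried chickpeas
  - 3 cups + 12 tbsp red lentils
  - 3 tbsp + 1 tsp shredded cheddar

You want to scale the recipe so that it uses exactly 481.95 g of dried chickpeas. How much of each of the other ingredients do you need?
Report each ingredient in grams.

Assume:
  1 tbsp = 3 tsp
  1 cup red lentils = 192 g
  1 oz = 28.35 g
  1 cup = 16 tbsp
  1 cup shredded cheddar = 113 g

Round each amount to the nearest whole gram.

The original recipe has 85.05 g of dried chickpeas, so the scaling factor is 481.95 ÷ 85.05 = 17/3.
red lentils: (3 cup + 12 tbsp = 3.75 cup) × 17/3 × 192 g/cup = 4080 g
shredded cheddar: (3 tbsp + 1 tsp = 10/3 tbsp) × 17/3 ÷ 16 tbsp/cup × 113 g/cup ≈ 133 g

red lentils: 4080 g; shredded cheddar: 133 g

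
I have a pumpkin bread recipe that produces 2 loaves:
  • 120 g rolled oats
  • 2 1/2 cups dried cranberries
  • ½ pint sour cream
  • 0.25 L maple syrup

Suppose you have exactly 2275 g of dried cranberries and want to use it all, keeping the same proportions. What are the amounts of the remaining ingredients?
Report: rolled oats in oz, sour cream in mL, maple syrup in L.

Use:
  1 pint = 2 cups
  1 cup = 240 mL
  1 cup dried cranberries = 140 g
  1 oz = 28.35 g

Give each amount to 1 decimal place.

The original recipe has 350 g of dried cranberries, so the scaling factor is 2275 ÷ 350 = 13/2 = 6.5.
rolled oats: 120 g × 13/2 ÷ 28.35 g/oz ≈ 27.5 oz
sour cream: 0.5 pint × 13/2 × 2 cup/pint × 240 mL/cup = 1560.0 mL
maple syrup: 0.25 L × 13/2 ≈ 1.6 L

rolled oats: 27.5 oz; sour cream: 1560.0 mL; maple syrup: 1.6 L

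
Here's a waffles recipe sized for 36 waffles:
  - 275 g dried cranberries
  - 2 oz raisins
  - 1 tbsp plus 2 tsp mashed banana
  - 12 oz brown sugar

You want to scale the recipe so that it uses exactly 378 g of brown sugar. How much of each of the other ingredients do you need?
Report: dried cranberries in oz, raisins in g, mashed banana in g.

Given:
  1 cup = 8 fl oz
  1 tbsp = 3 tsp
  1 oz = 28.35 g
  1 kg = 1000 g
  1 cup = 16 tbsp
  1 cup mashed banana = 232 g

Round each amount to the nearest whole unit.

dried cranberries: 11 oz; raisins: 63 g; mashed banana: 27 g

The original recipe has 340.2 g of brown sugar, so the scaling factor is 378 ÷ 340.2 = 10/9.
dried cranberries: 275 g × 10/9 ÷ 28.35 g/oz ≈ 11 oz
raisins: 2 oz × 10/9 × 28.35 g/oz = 63 g
mashed banana: (1 tbsp + 2 tsp = 5/3 tbsp) × 10/9 ÷ 16 tbsp/cup × 232 g/cup ≈ 27 g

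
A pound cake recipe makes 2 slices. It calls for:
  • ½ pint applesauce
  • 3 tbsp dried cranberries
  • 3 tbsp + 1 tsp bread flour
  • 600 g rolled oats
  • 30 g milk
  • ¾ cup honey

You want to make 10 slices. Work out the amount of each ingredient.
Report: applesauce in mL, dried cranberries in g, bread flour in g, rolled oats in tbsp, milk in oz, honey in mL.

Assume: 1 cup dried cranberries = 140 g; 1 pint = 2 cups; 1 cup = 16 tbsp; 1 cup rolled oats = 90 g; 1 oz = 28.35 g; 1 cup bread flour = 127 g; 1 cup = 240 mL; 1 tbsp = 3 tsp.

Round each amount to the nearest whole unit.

Scaling factor: 10/2 = 5.
applesauce: 0.5 pint × 5 × 2 cup/pint × 240 mL/cup = 1200 mL
dried cranberries: 3 tbsp × 5 ÷ 16 tbsp/cup × 140 g/cup ≈ 131 g
bread flour: (3 tbsp + 1 tsp = 10/3 tbsp) × 5 ÷ 16 tbsp/cup × 127 g/cup ≈ 132 g
rolled oats: 600 g × 5 ÷ 90 g/cup × 16 tbsp/cup ≈ 533 tbsp
milk: 30 g × 5 ÷ 28.35 g/oz ≈ 5 oz
honey: 0.75 cup × 5 × 240 mL/cup = 900 mL

applesauce: 1200 mL; dried cranberries: 131 g; bread flour: 132 g; rolled oats: 533 tbsp; milk: 5 oz; honey: 900 mL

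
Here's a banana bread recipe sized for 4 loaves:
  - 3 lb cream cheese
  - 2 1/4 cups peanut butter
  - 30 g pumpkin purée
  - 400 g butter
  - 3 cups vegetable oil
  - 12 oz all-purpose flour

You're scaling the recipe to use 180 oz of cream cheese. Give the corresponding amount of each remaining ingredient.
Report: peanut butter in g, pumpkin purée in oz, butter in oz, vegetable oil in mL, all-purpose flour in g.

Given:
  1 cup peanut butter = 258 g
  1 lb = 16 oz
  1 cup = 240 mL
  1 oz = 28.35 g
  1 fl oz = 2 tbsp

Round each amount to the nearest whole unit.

The original recipe has 48 oz of cream cheese, so the scaling factor is 180 ÷ 48 = 15/4 = 3.75.
peanut butter: 2.25 cup × 15/4 × 258 g/cup ≈ 2177 g
pumpkin purée: 30 g × 15/4 ÷ 28.35 g/oz ≈ 4 oz
butter: 400 g × 15/4 ÷ 28.35 g/oz ≈ 53 oz
vegetable oil: 3 cup × 15/4 × 240 mL/cup = 2700 mL
all-purpose flour: 12 oz × 15/4 × 28.35 g/oz ≈ 1276 g

peanut butter: 2177 g; pumpkin purée: 4 oz; butter: 53 oz; vegetable oil: 2700 mL; all-purpose flour: 1276 g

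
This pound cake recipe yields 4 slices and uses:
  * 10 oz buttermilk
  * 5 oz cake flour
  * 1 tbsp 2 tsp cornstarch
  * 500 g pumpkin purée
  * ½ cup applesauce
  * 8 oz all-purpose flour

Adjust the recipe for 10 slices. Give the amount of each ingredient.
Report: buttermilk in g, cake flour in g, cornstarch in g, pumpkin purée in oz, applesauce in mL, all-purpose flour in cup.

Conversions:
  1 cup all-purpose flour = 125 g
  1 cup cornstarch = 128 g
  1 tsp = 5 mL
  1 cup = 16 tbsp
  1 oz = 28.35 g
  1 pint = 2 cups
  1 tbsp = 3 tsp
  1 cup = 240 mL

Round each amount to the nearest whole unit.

Scaling factor: 10/4 = 5/2 = 2.5.
buttermilk: 10 oz × 5/2 × 28.35 g/oz ≈ 709 g
cake flour: 5 oz × 5/2 × 28.35 g/oz ≈ 354 g
cornstarch: (1 tbsp + 2 tsp = 5/3 tbsp) × 5/2 ÷ 16 tbsp/cup × 128 g/cup ≈ 33 g
pumpkin purée: 500 g × 5/2 ÷ 28.35 g/oz ≈ 44 oz
applesauce: 0.5 cup × 5/2 × 240 mL/cup = 300 mL
all-purpose flour: 8 oz × 5/2 × 28.35 g/oz ÷ 125 g/cup ≈ 5 cup

buttermilk: 709 g; cake flour: 354 g; cornstarch: 33 g; pumpkin purée: 44 oz; applesauce: 300 mL; all-purpose flour: 5 cup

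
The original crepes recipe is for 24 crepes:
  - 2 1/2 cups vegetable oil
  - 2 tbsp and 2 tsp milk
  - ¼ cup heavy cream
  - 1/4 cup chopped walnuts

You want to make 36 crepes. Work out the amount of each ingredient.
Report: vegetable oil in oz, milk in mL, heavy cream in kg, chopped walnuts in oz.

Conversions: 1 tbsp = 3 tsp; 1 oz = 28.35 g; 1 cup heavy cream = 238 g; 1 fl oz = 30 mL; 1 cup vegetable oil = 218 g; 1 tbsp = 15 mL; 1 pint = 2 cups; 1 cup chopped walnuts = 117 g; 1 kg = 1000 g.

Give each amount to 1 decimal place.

vegetable oil: 28.8 oz; milk: 60.0 mL; heavy cream: 0.1 kg; chopped walnuts: 1.5 oz

Scaling factor: 36/24 = 3/2 = 1.5.
vegetable oil: 2.5 cup × 3/2 × 218 g/cup ÷ 28.35 g/oz ≈ 28.8 oz
milk: (2 tbsp + 2 tsp = 8/3 tbsp) × 3/2 × 15 mL/tbsp = 60.0 mL
heavy cream: 0.25 cup × 3/2 × 238 g/cup ÷ 1000 g/kg ≈ 0.1 kg
chopped walnuts: 0.25 cup × 3/2 × 117 g/cup ÷ 28.35 g/oz ≈ 1.5 oz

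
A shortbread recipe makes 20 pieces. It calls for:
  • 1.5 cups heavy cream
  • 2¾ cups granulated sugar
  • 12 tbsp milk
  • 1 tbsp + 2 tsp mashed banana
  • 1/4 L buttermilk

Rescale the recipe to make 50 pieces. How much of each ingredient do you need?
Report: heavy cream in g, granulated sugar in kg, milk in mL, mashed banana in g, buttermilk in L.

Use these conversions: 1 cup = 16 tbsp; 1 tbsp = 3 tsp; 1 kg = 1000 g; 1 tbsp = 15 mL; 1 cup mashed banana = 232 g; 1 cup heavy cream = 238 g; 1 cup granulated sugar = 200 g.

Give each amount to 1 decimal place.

Scaling factor: 50/20 = 5/2 = 2.5.
heavy cream: 1.5 cup × 5/2 × 238 g/cup = 892.5 g
granulated sugar: 2.75 cup × 5/2 × 200 g/cup ÷ 1000 g/kg ≈ 1.4 kg
milk: 12 tbsp × 5/2 × 15 mL/tbsp = 450.0 mL
mashed banana: (1 tbsp + 2 tsp = 5/3 tbsp) × 5/2 ÷ 16 tbsp/cup × 232 g/cup ≈ 60.4 g
buttermilk: 0.25 L × 5/2 ≈ 0.6 L

heavy cream: 892.5 g; granulated sugar: 1.4 kg; milk: 450.0 mL; mashed banana: 60.4 g; buttermilk: 0.6 L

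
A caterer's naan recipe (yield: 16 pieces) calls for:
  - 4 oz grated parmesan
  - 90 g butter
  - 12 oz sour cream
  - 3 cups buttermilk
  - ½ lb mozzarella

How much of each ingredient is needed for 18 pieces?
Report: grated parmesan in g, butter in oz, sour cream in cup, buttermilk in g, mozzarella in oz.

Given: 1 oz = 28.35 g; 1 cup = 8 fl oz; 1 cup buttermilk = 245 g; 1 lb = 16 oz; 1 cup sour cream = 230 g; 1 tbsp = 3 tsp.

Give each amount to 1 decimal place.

grated parmesan: 127.6 g; butter: 3.6 oz; sour cream: 1.7 cup; buttermilk: 826.9 g; mozzarella: 9.0 oz

Scaling factor: 18/16 = 9/8 = 1.125.
grated parmesan: 4 oz × 9/8 × 28.35 g/oz ≈ 127.6 g
butter: 90 g × 9/8 ÷ 28.35 g/oz ≈ 3.6 oz
sour cream: 12 oz × 9/8 × 28.35 g/oz ÷ 230 g/cup ≈ 1.7 cup
buttermilk: 3 cup × 9/8 × 245 g/cup ≈ 826.9 g
mozzarella: 0.5 lb × 9/8 × 16 oz/lb = 9.0 oz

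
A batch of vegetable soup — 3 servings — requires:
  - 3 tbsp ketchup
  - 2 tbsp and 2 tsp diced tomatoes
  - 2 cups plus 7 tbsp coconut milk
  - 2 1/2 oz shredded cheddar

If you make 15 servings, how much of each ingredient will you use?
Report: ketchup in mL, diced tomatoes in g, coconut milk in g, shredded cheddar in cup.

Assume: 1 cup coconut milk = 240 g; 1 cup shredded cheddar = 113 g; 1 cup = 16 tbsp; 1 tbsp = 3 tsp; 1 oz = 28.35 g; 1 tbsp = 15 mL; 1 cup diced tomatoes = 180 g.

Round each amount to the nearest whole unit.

ketchup: 225 mL; diced tomatoes: 150 g; coconut milk: 2925 g; shredded cheddar: 3 cup

Scaling factor: 15/3 = 5.
ketchup: 3 tbsp × 5 × 15 mL/tbsp = 225 mL
diced tomatoes: (2 tbsp + 2 tsp = 8/3 tbsp) × 5 ÷ 16 tbsp/cup × 180 g/cup = 150 g
coconut milk: (2 cup + 7 tbsp = 2.4375 cup) × 5 × 240 g/cup = 2925 g
shredded cheddar: 2.5 oz × 5 × 28.35 g/oz ÷ 113 g/cup ≈ 3 cup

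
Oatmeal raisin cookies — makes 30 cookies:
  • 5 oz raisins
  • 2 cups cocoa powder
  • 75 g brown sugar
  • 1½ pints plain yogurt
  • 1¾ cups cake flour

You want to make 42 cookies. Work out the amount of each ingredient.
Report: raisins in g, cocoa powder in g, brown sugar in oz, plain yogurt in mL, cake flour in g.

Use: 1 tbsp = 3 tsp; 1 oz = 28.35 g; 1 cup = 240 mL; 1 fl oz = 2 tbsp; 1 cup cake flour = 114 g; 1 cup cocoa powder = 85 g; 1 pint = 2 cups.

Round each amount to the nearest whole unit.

raisins: 198 g; cocoa powder: 238 g; brown sugar: 4 oz; plain yogurt: 1008 mL; cake flour: 279 g

Scaling factor: 42/30 = 7/5 = 1.4.
raisins: 5 oz × 7/5 × 28.35 g/oz ≈ 198 g
cocoa powder: 2 cup × 7/5 × 85 g/cup = 238 g
brown sugar: 75 g × 7/5 ÷ 28.35 g/oz ≈ 4 oz
plain yogurt: 1.5 pint × 7/5 × 2 cup/pint × 240 mL/cup = 1008 mL
cake flour: 1.75 cup × 7/5 × 114 g/cup ≈ 279 g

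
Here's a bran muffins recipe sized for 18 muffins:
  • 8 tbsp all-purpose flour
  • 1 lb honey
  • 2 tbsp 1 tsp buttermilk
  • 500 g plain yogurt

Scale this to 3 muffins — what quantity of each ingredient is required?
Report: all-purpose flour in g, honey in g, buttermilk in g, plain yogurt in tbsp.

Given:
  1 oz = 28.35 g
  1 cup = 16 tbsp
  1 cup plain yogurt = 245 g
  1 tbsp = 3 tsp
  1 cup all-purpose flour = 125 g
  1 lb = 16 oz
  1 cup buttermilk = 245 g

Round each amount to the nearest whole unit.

Scaling factor: 3/18 = 1/6.
all-purpose flour: 8 tbsp × 1/6 ÷ 16 tbsp/cup × 125 g/cup ≈ 10 g
honey: 1 lb × 1/6 × 16 oz/lb × 28.35 g/oz ≈ 76 g
buttermilk: (2 tbsp + 1 tsp = 7/3 tbsp) × 1/6 ÷ 16 tbsp/cup × 245 g/cup ≈ 6 g
plain yogurt: 500 g × 1/6 ÷ 245 g/cup × 16 tbsp/cup ≈ 5 tbsp

all-purpose flour: 10 g; honey: 76 g; buttermilk: 6 g; plain yogurt: 5 tbsp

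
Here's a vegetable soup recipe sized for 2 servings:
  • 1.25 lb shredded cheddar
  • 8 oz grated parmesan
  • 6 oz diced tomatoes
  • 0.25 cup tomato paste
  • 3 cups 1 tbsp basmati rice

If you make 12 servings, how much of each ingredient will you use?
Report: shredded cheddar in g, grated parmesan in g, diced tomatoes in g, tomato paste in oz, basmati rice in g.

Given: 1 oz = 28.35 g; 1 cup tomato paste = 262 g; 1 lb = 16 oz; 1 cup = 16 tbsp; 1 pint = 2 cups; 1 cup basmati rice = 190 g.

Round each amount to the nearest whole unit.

Scaling factor: 12/2 = 6.
shredded cheddar: 1.25 lb × 6 × 16 oz/lb × 28.35 g/oz = 3402 g
grated parmesan: 8 oz × 6 × 28.35 g/oz ≈ 1361 g
diced tomatoes: 6 oz × 6 × 28.35 g/oz ≈ 1021 g
tomato paste: 0.25 cup × 6 × 262 g/cup ÷ 28.35 g/oz ≈ 14 oz
basmati rice: (3 cup + 1 tbsp = 3.0625 cup) × 6 × 190 g/cup ≈ 3491 g

shredded cheddar: 3402 g; grated parmesan: 1361 g; diced tomatoes: 1021 g; tomato paste: 14 oz; basmati rice: 3491 g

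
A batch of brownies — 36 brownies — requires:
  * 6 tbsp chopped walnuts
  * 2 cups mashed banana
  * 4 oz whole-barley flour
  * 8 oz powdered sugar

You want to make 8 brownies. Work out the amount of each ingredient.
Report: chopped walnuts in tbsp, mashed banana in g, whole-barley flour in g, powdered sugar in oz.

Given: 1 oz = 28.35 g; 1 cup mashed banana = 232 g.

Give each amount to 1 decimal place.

Scaling factor: 8/36 = 2/9.
chopped walnuts: 6 tbsp × 2/9 ≈ 1.3 tbsp
mashed banana: 2 cup × 2/9 × 232 g/cup ≈ 103.1 g
whole-barley flour: 4 oz × 2/9 × 28.35 g/oz = 25.2 g
powdered sugar: 8 oz × 2/9 ≈ 1.8 oz

chopped walnuts: 1.3 tbsp; mashed banana: 103.1 g; whole-barley flour: 25.2 g; powdered sugar: 1.8 oz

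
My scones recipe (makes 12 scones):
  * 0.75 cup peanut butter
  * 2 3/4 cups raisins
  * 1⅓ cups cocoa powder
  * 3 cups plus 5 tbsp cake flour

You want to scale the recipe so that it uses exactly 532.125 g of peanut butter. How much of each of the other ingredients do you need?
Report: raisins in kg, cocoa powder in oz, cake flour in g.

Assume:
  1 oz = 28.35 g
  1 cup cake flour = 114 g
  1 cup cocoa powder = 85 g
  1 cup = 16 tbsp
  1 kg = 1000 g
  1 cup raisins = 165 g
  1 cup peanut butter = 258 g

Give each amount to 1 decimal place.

raisins: 1.2 kg; cocoa powder: 11.0 oz; cake flour: 1038.5 g

The original recipe has 193.5 g of peanut butter, so the scaling factor is 532.125 ÷ 193.5 = 11/4 = 2.75.
raisins: 2.75 cup × 11/4 × 165 g/cup ÷ 1000 g/kg ≈ 1.2 kg
cocoa powder: 4/3 cup × 11/4 × 85 g/cup ÷ 28.35 g/oz ≈ 11.0 oz
cake flour: (3 cup + 5 tbsp = 3.3125 cup) × 11/4 × 114 g/cup ≈ 1038.5 g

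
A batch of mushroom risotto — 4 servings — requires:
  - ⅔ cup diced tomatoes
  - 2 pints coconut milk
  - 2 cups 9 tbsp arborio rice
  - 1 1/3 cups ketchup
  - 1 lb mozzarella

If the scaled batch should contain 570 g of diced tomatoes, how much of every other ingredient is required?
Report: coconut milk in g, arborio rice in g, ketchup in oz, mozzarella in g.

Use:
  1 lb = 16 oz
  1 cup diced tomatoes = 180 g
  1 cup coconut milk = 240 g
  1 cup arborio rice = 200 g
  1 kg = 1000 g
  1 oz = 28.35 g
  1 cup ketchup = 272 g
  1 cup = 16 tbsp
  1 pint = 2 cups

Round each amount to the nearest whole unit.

The original recipe has 120 g of diced tomatoes, so the scaling factor is 570 ÷ 120 = 19/4 = 4.75.
coconut milk: 2 pint × 19/4 × 2 cup/pint × 240 g/cup = 4560 g
arborio rice: (2 cup + 9 tbsp = 2.5625 cup) × 19/4 × 200 g/cup ≈ 2434 g
ketchup: 4/3 cup × 19/4 × 272 g/cup ÷ 28.35 g/oz ≈ 61 oz
mozzarella: 1 lb × 19/4 × 16 oz/lb × 28.35 g/oz ≈ 2155 g

coconut milk: 4560 g; arborio rice: 2434 g; ketchup: 61 oz; mozzarella: 2155 g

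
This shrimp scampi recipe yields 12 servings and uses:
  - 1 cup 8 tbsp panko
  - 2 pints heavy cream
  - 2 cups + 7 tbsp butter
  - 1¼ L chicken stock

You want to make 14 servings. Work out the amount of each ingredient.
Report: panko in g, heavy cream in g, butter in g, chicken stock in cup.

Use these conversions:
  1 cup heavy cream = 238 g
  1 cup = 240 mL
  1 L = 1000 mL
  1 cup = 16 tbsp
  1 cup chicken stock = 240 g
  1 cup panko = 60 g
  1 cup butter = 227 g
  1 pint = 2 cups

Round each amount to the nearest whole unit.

panko: 105 g; heavy cream: 1111 g; butter: 646 g; chicken stock: 6 cup

Scaling factor: 14/12 = 7/6.
panko: (1 cup + 8 tbsp = 1.5 cup) × 7/6 × 60 g/cup = 105 g
heavy cream: 2 pint × 7/6 × 2 cup/pint × 238 g/cup ≈ 1111 g
butter: (2 cup + 7 tbsp = 2.4375 cup) × 7/6 × 227 g/cup ≈ 646 g
chicken stock: 1.25 L × 7/6 × 1000 mL/L ÷ 240 mL/cup ≈ 6 cup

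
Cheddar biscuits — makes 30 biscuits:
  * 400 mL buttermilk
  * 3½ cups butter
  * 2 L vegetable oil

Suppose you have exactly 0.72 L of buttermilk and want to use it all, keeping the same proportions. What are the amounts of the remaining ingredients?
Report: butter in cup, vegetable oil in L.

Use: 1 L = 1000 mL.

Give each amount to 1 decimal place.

butter: 6.3 cup; vegetable oil: 3.6 L

The original recipe has 0.4 L of buttermilk, so the scaling factor is 0.72 ÷ 0.4 = 9/5 = 1.8.
butter: 3.5 cup × 9/5 = 6.3 cup
vegetable oil: 2 L × 9/5 = 3.6 L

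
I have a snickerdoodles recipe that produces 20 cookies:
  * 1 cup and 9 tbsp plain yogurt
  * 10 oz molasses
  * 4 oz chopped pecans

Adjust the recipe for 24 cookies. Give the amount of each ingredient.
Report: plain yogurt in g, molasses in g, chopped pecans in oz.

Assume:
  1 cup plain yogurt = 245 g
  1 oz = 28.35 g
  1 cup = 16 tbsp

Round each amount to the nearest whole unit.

plain yogurt: 459 g; molasses: 340 g; chopped pecans: 5 oz

Scaling factor: 24/20 = 6/5 = 1.2.
plain yogurt: (1 cup + 9 tbsp = 1.5625 cup) × 6/5 × 245 g/cup ≈ 459 g
molasses: 10 oz × 6/5 × 28.35 g/oz ≈ 340 g
chopped pecans: 4 oz × 6/5 ≈ 5 oz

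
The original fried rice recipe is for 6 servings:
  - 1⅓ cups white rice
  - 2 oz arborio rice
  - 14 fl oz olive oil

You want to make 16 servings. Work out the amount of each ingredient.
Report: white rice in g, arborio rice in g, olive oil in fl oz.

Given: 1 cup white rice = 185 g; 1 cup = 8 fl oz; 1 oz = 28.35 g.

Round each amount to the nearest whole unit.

Scaling factor: 16/6 = 8/3.
white rice: 4/3 cup × 8/3 × 185 g/cup ≈ 658 g
arborio rice: 2 oz × 8/3 × 28.35 g/oz ≈ 151 g
olive oil: 14 fl oz × 8/3 ≈ 37 fl oz

white rice: 658 g; arborio rice: 151 g; olive oil: 37 fl oz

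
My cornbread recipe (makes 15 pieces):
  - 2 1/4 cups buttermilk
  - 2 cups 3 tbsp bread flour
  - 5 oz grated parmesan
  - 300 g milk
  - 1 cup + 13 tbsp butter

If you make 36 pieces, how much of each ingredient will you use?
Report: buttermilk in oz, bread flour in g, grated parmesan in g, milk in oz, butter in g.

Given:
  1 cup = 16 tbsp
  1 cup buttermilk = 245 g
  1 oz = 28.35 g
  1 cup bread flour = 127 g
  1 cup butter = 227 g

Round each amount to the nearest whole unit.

Scaling factor: 36/15 = 12/5 = 2.4.
buttermilk: 2.25 cup × 12/5 × 245 g/cup ÷ 28.35 g/oz ≈ 47 oz
bread flour: (2 cup + 3 tbsp = 2.1875 cup) × 12/5 × 127 g/cup ≈ 667 g
grated parmesan: 5 oz × 12/5 × 28.35 g/oz ≈ 340 g
milk: 300 g × 12/5 ÷ 28.35 g/oz ≈ 25 oz
butter: (1 cup + 13 tbsp = 1.8125 cup) × 12/5 × 227 g/cup ≈ 987 g

buttermilk: 47 oz; bread flour: 667 g; grated parmesan: 340 g; milk: 25 oz; butter: 987 g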